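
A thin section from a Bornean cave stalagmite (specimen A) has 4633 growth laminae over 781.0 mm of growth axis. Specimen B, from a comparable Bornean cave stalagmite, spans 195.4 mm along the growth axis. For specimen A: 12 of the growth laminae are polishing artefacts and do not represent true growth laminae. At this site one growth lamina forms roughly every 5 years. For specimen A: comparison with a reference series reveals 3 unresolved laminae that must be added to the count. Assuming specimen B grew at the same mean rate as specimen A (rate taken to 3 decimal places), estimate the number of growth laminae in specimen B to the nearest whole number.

Specimen A: correcting the raw count gives 4633 − 12 + 3 = 4624 true growth laminae.
Specimen A: at 5 years per growth lamina, 4624 × 5 = 23120 years.
A: Extension rate ≈ 781.0 / 23120 = 0.034 mm/year.
B spans 195.4 / 0.034 = 5747.06 years; at 5 years per growth lamina that is 5747.06 / 5 ≈ 1149 growth laminae.

1149 growth laminae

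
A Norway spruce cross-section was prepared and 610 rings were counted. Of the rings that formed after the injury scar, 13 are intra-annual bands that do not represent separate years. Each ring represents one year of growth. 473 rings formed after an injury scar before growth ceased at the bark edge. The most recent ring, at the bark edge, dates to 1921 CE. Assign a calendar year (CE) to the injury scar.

1461 CE

473 rings formed after the injury scar.
Removing the 13 false rings leaves 473 − 13 = 460 true rings beyond the injury scar.
Counting back 460 years from 1921 CE places the injury scar in 1921 − 460 = 1461 CE.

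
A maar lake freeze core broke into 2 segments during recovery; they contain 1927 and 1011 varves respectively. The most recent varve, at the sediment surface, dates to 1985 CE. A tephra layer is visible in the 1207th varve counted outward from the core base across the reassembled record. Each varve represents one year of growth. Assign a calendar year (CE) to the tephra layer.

254 CE

Total varves = 1927 + 1011 = 2938.
2938 − 1207 = 1731 varves lie beyond the tephra layer toward the sediment surface.
1985 − 1731 = 254 CE.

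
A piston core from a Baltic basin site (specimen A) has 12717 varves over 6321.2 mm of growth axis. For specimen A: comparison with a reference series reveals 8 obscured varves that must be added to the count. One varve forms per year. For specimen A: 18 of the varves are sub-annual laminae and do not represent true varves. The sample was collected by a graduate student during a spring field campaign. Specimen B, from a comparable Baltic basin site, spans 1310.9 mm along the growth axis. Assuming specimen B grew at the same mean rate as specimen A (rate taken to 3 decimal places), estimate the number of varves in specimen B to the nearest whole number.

Specimen A: adjusted count: 12717 − 18 + 8 = 12707 varves.
A: 6321.2 mm over 12707 years gives 6321.2 / 12707 ≈ 0.497 mm/yr.
B spans 1310.9 / 0.497 = 2637.63 years ≈ 2638 varves.

2638 varves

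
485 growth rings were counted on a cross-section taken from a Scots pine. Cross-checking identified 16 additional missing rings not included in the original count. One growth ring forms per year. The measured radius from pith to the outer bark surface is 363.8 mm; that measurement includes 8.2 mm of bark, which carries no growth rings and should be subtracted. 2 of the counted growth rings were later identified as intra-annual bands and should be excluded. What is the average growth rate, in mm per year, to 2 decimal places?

Adjusted count: 485 − 2 + 16 = 499 growth rings.
Removing the 8.2 mm offcut leaves 363.8 − 8.2 = 355.6 mm.
Extension rate ≈ 355.6 / 499 = 0.71 mm per year.

0.71 mm per year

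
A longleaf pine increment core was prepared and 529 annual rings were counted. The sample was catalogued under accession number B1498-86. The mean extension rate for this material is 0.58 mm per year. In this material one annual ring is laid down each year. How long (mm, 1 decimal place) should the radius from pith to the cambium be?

The record spans 529 years at 0.58 mm per year.
529 years at 0.58 mm/year gives 0.58 × 529 = 306.8 mm.

306.8 mm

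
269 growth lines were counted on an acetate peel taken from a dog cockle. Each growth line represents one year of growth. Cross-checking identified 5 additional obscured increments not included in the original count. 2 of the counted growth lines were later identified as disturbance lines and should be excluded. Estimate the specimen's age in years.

True growth line count = 269 − 2 + 5 = 272.
One growth line per year makes the duration 272 years.

272 years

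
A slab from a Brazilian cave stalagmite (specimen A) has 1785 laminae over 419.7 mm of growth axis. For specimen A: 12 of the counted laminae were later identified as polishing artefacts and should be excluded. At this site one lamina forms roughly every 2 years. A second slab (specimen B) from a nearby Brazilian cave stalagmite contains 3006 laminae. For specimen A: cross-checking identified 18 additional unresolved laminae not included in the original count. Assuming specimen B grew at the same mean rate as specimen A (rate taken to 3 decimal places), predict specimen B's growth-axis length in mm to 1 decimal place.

703.4 mm

Specimen A: after corrections the count is 1785 − 12 + 18 = 1791 laminae.
Specimen A: 1791 laminae at 2 years each span 1791 × 2 = 3582 years.
A: Mean rate = 419.7 mm / 3582 years ≈ 0.117 mm per year.
Specimen B: at 2 years per lamina, 3006 × 2 = 6012 years. B's length ≈ 0.117 × 6012 = 703.4 mm.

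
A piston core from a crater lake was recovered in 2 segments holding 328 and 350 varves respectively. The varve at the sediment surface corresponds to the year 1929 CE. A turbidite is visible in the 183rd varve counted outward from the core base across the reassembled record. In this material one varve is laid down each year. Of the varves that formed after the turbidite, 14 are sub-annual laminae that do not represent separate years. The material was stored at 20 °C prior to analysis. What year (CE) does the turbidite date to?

1448 CE

Total varves = 328 + 350 = 678.
Between varve 183 and the sediment surface there are 678 − 183 = 495 varves.
495 − 14 false = 481 true varves after the turbidite.
Counting back 481 years from 1929 CE places the turbidite in 1929 − 481 = 1448 CE.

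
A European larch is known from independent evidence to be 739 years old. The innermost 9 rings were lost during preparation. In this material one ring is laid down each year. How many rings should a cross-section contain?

One ring per year gives 739 rings over 739 years.
Less the 9 uncaptured rings: 739 − 9 = 730.

730 rings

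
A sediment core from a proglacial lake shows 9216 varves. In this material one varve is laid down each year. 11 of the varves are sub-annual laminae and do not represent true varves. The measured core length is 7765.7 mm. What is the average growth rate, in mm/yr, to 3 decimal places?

0.844 mm/yr

After corrections the count is 9216 − 11 = 9205 varves.
7765.7 mm over 9205 years gives 7765.7 / 9205 ≈ 0.844 mm/yr.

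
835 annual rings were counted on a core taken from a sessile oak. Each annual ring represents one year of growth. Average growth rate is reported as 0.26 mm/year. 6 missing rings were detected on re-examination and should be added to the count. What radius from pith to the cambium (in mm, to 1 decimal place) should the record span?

218.7 mm

Adjusted count: 835 + 6 = 841 annual rings.
Length ≈ 0.26 × 841 = 218.7 mm.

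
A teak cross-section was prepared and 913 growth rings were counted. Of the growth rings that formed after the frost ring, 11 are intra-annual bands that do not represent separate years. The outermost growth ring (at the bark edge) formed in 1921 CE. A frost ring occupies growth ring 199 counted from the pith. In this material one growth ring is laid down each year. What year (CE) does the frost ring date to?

1218 CE

The frost ring sits at growth ring 199 from the pith, so 913 − 199 = 714 growth rings formed after it.
714 − 11 false = 703 true growth rings after the frost ring.
The growth ring at the bark edge is 1921 CE, so the frost ring dates to 1921 − 703 = 1218 CE.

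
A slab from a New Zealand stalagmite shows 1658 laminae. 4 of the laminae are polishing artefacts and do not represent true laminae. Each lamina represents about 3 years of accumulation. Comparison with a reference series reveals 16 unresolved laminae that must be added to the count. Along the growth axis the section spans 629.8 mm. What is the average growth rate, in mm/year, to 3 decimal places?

0.126 mm/year

Correcting the raw count gives 1658 − 4 + 16 = 1670 true laminae.
Multiplying by 3 years per lamina: 1670 × 3 = 5010 years.
Mean rate = 629.8 mm / 5010 years ≈ 0.126 mm/year.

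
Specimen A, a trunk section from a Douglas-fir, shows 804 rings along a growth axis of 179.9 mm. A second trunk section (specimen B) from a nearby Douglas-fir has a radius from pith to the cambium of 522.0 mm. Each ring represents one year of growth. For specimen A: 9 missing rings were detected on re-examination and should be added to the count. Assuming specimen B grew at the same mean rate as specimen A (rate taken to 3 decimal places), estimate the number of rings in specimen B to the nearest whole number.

Specimen A: correcting the raw count gives 804 + 9 = 813 true rings.
A: Mean rate = 179.9 mm / 813 years ≈ 0.221 mm/year.
B spans 522.0 / 0.221 = 2361.99 years ≈ 2362 rings.

2362 rings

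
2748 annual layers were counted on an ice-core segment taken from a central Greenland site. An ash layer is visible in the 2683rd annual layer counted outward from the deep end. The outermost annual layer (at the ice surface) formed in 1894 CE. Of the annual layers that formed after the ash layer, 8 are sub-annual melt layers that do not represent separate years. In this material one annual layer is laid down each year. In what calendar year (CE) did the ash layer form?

1837 CE

The ash layer sits at annual layer 2683 from the deep end, so 2748 − 2683 = 65 annual layers formed after it.
65 − 8 false = 57 true annual layers after the ash layer.
The annual layer at the ice surface is 1894 CE, so the ash layer dates to 1894 − 57 = 1837 CE.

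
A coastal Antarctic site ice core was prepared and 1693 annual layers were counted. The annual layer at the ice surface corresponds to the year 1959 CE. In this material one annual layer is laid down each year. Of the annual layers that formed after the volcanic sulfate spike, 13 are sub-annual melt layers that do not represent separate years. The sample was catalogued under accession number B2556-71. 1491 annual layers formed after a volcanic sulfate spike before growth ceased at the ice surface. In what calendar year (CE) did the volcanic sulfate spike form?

There are 1491 annual layers younger than the volcanic sulfate spike.
Excluding 13 false annual layers: 1491 − 13 = 1478.
Counting back 1478 years from 1959 CE places the volcanic sulfate spike in 1959 − 1478 = 481 CE.

481 CE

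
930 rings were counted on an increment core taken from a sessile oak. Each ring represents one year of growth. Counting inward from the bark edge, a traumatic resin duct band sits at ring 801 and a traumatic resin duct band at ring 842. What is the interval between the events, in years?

842 − 801 = 41 rings lie between the two events.
At one ring per year, 41 years elapsed between them.

41 yr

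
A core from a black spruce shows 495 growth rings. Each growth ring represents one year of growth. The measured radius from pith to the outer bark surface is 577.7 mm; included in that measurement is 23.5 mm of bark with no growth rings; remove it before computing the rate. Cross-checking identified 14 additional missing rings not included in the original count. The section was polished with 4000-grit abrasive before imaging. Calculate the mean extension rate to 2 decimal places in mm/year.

1.09 mm/year

After corrections the count is 495 + 14 = 509 growth rings.
Net length = 577.7 − 23.5 = 554.2 mm.
554.2 mm over 509 years gives 554.2 / 509 ≈ 1.09 mm/year.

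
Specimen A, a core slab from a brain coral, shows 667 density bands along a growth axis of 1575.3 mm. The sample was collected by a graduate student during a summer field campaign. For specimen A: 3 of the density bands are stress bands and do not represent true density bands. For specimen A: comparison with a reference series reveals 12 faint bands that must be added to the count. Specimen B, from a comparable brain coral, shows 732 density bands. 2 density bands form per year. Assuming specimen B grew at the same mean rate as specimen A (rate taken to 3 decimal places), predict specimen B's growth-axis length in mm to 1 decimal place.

1705.9 mm

Specimen A: true density band count = 667 − 3 + 12 = 676.
Specimen A: 676 density bands at 2 per year is 676 / 2 = 338 years.
A: Extension rate ≈ 1575.3 / 338 = 4.661 mm per year.
Specimen B: dividing by 2 density bands per year: 732 / 2 = 366 years. B's length ≈ 4.661 × 366 = 1705.9 mm.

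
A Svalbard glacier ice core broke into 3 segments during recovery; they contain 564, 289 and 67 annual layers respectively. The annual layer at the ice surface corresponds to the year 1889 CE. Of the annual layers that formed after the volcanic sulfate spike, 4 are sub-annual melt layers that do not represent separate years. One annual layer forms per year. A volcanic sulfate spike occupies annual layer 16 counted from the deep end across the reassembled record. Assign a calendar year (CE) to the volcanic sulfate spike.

989 CE

Total annual layers = 564 + 289 + 67 = 920.
920 − 16 = 904 annual layers lie beyond the volcanic sulfate spike toward the ice surface.
Removing the 4 false annual layers leaves 904 − 4 = 900 true annual layers beyond the volcanic sulfate spike.
The annual layer at the ice surface is 1889 CE, so the volcanic sulfate spike dates to 1889 − 900 = 989 CE.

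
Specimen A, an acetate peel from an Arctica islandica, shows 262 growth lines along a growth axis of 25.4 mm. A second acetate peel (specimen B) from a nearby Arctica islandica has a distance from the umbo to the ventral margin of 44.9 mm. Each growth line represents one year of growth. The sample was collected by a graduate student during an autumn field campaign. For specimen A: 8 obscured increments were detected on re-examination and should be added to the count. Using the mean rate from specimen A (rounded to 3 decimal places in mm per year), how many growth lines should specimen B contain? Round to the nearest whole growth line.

Specimen A: correcting the raw count gives 262 + 8 = 270 true growth lines.
A: Extension rate ≈ 25.4 / 270 = 0.094 mm/year.
B spans 44.9 / 0.094 = 477.66 years ≈ 478 growth lines.

478 growth lines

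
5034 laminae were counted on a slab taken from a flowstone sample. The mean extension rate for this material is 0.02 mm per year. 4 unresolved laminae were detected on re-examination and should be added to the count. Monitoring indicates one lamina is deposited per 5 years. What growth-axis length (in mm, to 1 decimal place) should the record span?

503.8 mm

Correcting the raw count gives 5034 + 4 = 5038 true laminae.
At 5 years per lamina, 5038 × 5 = 25190 years.
Predicted length = 0.02 mm/year × 25190 years = 503.8 mm.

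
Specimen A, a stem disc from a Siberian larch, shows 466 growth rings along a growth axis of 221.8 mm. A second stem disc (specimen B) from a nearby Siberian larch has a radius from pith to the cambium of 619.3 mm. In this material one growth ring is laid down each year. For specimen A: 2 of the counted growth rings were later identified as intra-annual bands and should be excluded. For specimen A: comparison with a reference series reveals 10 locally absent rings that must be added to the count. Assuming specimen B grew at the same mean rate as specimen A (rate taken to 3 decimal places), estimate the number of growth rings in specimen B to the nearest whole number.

1323 growth rings

Specimen A: true growth ring count = 466 − 2 + 10 = 474.
A: Mean rate = 221.8 mm / 474 years ≈ 0.468 mm/yr.
B spans 619.3 / 0.468 = 1323.29 years ≈ 1323 growth rings.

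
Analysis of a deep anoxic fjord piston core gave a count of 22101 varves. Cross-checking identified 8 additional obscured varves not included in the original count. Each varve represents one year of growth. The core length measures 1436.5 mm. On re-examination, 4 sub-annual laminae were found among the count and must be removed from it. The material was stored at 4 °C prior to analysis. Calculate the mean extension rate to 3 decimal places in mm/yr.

True varve count = 22101 − 4 + 8 = 22105.
Extension rate ≈ 1436.5 / 22105 = 0.065 mm/yr.

0.065 mm/yr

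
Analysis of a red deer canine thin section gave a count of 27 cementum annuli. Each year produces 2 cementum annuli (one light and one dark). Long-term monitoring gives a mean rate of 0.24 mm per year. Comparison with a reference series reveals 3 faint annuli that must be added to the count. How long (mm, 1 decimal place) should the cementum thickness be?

3.6 mm

Correcting the raw count gives 27 + 3 = 30 true cementum annuli.
With 2 cementum annuli per year, 30 / 2 = 15 years.
15 years at 0.24 mm/year gives 0.24 × 15 = 3.6 mm.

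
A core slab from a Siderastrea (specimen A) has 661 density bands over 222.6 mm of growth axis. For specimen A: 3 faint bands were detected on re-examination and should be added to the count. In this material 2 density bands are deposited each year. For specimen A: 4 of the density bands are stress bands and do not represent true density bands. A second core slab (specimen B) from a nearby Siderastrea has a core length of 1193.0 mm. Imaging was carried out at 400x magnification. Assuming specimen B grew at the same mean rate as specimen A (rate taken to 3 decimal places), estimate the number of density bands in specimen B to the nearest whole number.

3535 density bands

Specimen A: adjusted count: 661 − 4 + 3 = 660 density bands.
Specimen A: 660 density bands at 2 per year is 660 / 2 = 330 years.
A: Extension rate ≈ 222.6 / 330 = 0.675 mm/yr.
Specimen B: 1193.0 mm / 0.675 mm per year = 1767.41 years; at 2 density bands per year that is 1767.41 × 2 ≈ 3535 density bands.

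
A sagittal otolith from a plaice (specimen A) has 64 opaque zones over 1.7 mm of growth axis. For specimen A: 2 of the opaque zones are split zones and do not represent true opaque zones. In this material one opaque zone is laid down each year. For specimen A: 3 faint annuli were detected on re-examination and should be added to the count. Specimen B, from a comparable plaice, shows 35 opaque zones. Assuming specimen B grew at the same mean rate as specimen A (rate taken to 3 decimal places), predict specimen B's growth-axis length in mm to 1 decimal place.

Specimen A: correcting the raw count gives 64 − 2 + 3 = 65 true opaque zones.
A: Extension rate ≈ 1.7 / 65 = 0.026 mm/yr.
B's length ≈ 0.026 × 35 = 0.9 mm.

0.9 mm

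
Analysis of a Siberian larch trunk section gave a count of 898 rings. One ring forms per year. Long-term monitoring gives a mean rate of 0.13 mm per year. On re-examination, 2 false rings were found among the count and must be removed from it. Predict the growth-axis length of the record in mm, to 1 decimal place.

116.5 mm

True ring count = 898 − 2 = 896.
Predicted length = 0.13 mm/year × 896 years = 116.5 mm.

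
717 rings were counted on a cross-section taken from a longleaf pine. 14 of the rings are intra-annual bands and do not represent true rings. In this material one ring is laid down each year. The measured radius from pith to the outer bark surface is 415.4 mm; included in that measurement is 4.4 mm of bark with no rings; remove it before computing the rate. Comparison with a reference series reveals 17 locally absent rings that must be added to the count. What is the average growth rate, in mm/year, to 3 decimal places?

True ring count = 717 − 14 + 17 = 720.
The growth record spans 415.4 − 4.4 = 411.0 mm.
Extension rate ≈ 411.0 / 720 = 0.571 mm/year.

0.571 mm/year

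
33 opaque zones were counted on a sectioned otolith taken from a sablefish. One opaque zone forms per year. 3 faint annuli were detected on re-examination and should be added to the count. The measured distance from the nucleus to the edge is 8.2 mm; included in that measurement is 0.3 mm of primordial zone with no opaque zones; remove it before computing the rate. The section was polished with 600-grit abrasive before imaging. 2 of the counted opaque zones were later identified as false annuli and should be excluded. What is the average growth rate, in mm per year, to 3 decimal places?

True opaque zone count = 33 − 2 + 3 = 34.
The growth record spans 8.2 − 0.3 = 7.9 mm.
Mean rate = 7.9 mm / 34 years ≈ 0.232 mm per year.

0.232 mm per year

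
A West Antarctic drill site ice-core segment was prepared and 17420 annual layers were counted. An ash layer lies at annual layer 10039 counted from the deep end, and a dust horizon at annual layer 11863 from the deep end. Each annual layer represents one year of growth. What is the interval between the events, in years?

Separation: 11863 − 10039 = 1824 annual layers.
That is 1824 years at one annual layer per year.

1824 years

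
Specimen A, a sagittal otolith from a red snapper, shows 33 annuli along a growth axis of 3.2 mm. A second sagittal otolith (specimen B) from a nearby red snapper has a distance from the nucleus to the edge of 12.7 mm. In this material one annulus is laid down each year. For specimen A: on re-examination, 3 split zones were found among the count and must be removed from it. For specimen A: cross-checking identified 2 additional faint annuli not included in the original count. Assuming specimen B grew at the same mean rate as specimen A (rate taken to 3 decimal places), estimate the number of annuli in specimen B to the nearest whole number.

127 annuli

Specimen A: after corrections the count is 33 − 3 + 2 = 32 annuli.
A: 3.2 mm over 32 years gives 3.2 / 32 ≈ 0.100 mm/yr.
For B, 12.7 / 0.100 = 127.00 years ≈ 127 annuli.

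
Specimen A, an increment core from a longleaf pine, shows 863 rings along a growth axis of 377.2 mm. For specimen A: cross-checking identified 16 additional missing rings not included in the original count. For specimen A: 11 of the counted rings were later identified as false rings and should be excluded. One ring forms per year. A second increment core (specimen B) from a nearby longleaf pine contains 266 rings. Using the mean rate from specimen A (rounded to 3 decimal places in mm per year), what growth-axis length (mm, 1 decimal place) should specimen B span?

115.7 mm

Specimen A: true ring count = 863 − 11 + 16 = 868.
A: Extension rate ≈ 377.2 / 868 = 0.435 mm per year.
Length of B = 0.435 × 266 = 115.7 mm.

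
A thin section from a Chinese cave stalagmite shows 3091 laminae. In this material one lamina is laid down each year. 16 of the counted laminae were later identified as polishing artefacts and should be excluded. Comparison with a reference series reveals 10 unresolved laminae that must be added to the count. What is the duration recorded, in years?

True lamina count = 3091 − 16 + 10 = 3085.
With a one-to-one lamina periodicity this is 3085 years.

3085 years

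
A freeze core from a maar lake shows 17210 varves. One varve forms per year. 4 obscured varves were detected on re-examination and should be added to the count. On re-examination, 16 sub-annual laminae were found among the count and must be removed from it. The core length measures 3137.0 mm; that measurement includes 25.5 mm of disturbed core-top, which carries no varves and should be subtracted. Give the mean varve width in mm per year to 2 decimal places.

After corrections the count is 17210 − 16 + 4 = 17198 varves.
The growth record spans 3137.0 − 25.5 = 3111.5 mm.
Mean rate = 3111.5 mm / 17198 years ≈ 0.18 mm per year.

0.18 mm per year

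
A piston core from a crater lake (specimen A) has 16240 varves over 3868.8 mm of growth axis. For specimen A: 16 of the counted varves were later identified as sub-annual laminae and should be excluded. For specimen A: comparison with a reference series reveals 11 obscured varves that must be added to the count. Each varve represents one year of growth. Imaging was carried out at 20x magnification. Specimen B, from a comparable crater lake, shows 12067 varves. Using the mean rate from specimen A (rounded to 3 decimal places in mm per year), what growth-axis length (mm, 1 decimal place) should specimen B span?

2871.9 mm

Specimen A: adjusted count: 16240 − 16 + 11 = 16235 varves.
A: 3868.8 mm over 16235 years gives 3868.8 / 16235 ≈ 0.238 mm/year.
For B, 0.238 mm/year × 12067 years = 2871.9 mm.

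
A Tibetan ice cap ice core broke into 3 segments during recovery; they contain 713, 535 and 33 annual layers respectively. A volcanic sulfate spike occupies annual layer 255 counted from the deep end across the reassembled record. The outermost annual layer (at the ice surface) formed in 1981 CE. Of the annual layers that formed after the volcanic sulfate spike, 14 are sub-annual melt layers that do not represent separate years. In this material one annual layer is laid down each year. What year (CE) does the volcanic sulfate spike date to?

Total annual layers = 713 + 535 + 33 = 1281.
The volcanic sulfate spike sits at annual layer 255 from the deep end, so 1281 − 255 = 1026 annual layers formed after it.
Excluding 14 false annual layers: 1026 − 14 = 1012.
The annual layer at the ice surface is 1981 CE, so the volcanic sulfate spike dates to 1981 − 1012 = 969 CE.

969 CE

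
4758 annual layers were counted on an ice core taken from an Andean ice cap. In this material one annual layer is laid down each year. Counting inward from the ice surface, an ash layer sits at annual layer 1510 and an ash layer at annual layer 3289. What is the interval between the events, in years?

The two markers are separated by 3289 − 1510 = 1779 annual layers.
That is 1779 years at one annual layer per year.

1779 yr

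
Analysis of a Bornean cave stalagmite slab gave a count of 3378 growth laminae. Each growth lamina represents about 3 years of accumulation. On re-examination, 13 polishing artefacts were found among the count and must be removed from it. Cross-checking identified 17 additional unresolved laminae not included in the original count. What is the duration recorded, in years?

10146 years

After corrections the count is 3378 − 13 + 17 = 3382 growth laminae.
At 3 years per growth lamina, 3382 × 3 = 10146 years.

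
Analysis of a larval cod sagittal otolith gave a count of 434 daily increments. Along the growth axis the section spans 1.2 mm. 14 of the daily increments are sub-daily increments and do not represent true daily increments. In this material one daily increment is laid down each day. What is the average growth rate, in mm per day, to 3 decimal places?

Correcting the raw count gives 434 − 14 = 420 true daily increments.
Extension rate ≈ 1.2 / 420 = 0.003 mm per day.

0.003 mm per day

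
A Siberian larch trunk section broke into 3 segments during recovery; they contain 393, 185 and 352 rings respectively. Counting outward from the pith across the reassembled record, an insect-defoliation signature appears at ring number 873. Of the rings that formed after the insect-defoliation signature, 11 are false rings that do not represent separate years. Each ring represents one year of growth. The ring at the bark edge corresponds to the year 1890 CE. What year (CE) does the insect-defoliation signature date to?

1844 CE

Total rings = 393 + 185 + 352 = 930.
930 − 873 = 57 rings lie beyond the insect-defoliation signature toward the bark edge.
Removing the 11 false rings leaves 57 − 11 = 46 true rings beyond the insect-defoliation signature.
1890 − 46 = 1844 CE.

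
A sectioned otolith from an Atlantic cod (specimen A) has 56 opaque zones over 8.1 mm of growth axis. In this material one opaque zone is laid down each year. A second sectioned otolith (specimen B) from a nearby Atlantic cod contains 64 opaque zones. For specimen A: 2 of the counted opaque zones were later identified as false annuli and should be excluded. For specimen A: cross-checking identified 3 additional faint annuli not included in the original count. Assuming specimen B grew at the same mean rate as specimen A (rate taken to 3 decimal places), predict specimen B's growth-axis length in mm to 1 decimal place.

9.1 mm

Specimen A: adjusted count: 56 − 2 + 3 = 57 opaque zones.
A: Mean rate = 8.1 mm / 57 years ≈ 0.142 mm/yr.
B's length ≈ 0.142 × 64 = 9.1 mm.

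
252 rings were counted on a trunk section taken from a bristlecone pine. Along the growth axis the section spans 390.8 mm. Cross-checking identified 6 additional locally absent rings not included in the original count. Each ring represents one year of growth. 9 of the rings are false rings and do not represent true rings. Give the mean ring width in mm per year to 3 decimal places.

Correcting the raw count gives 252 − 9 + 6 = 249 true rings.
390.8 mm over 249 years gives 390.8 / 249 ≈ 1.569 mm per year.

1.569 mm per year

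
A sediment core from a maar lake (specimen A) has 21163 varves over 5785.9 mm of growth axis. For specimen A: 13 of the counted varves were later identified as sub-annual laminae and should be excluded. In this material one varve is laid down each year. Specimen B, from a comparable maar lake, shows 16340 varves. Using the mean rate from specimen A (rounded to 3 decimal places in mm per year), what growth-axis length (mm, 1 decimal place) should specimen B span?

4477.2 mm

Specimen A: correcting the raw count gives 21163 − 13 = 21150 true varves.
A: 5785.9 mm over 21150 years gives 5785.9 / 21150 ≈ 0.274 mm per year.
For B, 0.274 mm/year × 16340 years = 4477.2 mm.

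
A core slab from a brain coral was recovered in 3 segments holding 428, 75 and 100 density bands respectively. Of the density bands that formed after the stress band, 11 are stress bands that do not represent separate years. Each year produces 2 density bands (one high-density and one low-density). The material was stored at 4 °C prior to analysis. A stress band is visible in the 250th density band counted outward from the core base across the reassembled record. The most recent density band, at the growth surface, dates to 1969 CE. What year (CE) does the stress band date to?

1798 CE

Total density bands = 428 + 75 + 100 = 603.
Between density band 250 and the growth surface there are 603 − 250 = 353 density bands.
353 − 11 false = 342 true density bands after the stress band.
342 density bands at 2 per year is 342 / 2 = 171 years.
Counting back 171 years from 1969 CE places the stress band in 1969 − 171 = 1798 CE.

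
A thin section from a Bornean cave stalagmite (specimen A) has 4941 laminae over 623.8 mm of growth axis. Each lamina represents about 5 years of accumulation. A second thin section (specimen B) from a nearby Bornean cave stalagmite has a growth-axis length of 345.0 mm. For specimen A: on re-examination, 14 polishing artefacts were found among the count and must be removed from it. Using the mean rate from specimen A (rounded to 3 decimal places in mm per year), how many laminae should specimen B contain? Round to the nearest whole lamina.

2760 laminae

Specimen A: after corrections the count is 4941 − 14 = 4927 laminae.
Specimen A: 4927 laminae at 5 years each span 4927 × 5 = 24635 years.
A: 623.8 mm over 24635 years gives 623.8 / 24635 ≈ 0.025 mm/yr.
Specimen B: 345.0 mm / 0.025 mm per year = 13800.00 years; at 5 years per lamina that is 13800.00 / 5 ≈ 2760 laminae.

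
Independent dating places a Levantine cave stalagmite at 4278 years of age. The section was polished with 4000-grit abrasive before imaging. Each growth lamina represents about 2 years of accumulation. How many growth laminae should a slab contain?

2139 growth laminae

One growth lamina every 2 years means 4278 / 2 = 2139 growth laminae.
So 2139 growth laminae should be present.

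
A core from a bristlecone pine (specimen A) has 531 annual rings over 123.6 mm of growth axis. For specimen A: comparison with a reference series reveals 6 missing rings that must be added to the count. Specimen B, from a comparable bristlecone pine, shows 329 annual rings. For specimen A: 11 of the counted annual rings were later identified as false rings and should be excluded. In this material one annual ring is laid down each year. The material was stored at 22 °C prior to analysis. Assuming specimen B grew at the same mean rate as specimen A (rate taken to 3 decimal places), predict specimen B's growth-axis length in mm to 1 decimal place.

Specimen A: after corrections the count is 531 − 11 + 6 = 526 annual rings.
A: 123.6 mm over 526 years gives 123.6 / 526 ≈ 0.235 mm per year.
For B, 0.235 mm/year × 329 years = 77.3 mm.

77.3 mm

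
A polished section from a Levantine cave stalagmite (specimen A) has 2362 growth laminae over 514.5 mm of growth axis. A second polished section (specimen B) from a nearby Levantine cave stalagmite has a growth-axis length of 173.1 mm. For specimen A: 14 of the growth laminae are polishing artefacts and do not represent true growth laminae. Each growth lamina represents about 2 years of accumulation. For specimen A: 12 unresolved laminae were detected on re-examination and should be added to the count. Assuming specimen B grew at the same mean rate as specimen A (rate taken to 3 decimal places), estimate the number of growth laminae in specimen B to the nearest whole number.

794 growth laminae

Specimen A: correcting the raw count gives 2362 − 14 + 12 = 2360 true growth laminae.
Specimen A: 2360 growth laminae at 2 years each span 2360 × 2 = 4720 years.
A: 514.5 mm over 4720 years gives 514.5 / 4720 ≈ 0.109 mm/year.
For B, 173.1 / 0.109 = 1588.07 years; at 2 years per growth lamina that is 1588.07 / 2 ≈ 794 growth laminae.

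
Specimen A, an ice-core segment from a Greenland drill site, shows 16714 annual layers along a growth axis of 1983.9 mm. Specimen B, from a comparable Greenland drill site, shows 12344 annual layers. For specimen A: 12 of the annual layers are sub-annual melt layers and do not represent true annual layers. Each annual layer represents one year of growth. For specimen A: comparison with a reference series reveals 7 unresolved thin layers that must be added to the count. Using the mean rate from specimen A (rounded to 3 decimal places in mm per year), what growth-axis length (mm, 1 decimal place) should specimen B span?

1468.9 mm

Specimen A: after corrections the count is 16714 − 12 + 7 = 16709 annual layers.
A: Mean rate = 1983.9 mm / 16709 years ≈ 0.119 mm/year.
B's length ≈ 0.119 × 12344 = 1468.9 mm.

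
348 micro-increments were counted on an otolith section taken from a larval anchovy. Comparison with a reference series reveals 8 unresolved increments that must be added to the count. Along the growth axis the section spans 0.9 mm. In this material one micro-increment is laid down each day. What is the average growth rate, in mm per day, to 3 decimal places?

0.003 mm per day

True micro-increment count = 348 + 8 = 356.
Mean rate = 0.9 mm / 356 days ≈ 0.003 mm per day.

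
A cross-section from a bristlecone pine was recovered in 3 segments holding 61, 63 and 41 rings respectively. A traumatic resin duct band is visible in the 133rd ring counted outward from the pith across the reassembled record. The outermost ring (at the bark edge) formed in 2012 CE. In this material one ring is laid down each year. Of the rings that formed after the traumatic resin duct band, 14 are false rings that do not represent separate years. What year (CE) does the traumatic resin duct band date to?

1994 CE

Total rings = 61 + 63 + 41 = 165.
The traumatic resin duct band sits at ring 133 from the pith, so 165 − 133 = 32 rings formed after it.
Removing the 14 false rings leaves 32 − 14 = 18 true rings beyond the traumatic resin duct band.
Counting back 18 years from 2012 CE places the traumatic resin duct band in 2012 − 18 = 1994 CE.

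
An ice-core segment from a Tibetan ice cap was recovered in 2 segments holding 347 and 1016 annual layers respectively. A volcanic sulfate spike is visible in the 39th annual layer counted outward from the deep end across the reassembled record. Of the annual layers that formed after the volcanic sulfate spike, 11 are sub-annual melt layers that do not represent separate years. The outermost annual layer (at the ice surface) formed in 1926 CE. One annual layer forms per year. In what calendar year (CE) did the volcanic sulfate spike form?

Total annual layers = 347 + 1016 = 1363.
1363 − 39 = 1324 annual layers lie beyond the volcanic sulfate spike toward the ice surface.
Excluding 11 false annual layers: 1324 − 11 = 1313.
1926 − 1313 = 613 CE.

613 CE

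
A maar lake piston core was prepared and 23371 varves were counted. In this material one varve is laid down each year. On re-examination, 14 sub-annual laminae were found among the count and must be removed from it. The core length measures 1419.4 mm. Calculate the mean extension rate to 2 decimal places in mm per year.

True varve count = 23371 − 14 = 23357.
1419.4 mm over 23357 years gives 1419.4 / 23357 ≈ 0.06 mm per year.

0.06 mm per year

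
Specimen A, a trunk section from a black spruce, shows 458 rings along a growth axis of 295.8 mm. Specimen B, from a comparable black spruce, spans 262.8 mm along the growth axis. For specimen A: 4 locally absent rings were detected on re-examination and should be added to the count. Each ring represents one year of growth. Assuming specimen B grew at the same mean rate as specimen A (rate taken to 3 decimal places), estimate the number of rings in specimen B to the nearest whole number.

411 rings

Specimen A: adjusted count: 458 + 4 = 462 rings.
A: Mean rate = 295.8 mm / 462 years ≈ 0.640 mm/yr.
For B, 262.8 / 0.640 = 410.62 years ≈ 411 rings.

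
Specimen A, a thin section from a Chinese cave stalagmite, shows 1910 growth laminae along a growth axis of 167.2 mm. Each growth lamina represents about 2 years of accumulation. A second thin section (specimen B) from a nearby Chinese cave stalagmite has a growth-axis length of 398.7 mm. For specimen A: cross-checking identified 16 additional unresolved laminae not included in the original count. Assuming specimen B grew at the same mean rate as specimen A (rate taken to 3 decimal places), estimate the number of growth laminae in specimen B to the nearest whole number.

4636 growth laminae

Specimen A: true growth lamina count = 1910 + 16 = 1926.
Specimen A: at 2 years per growth lamina, 1926 × 2 = 3852 years.
A: 167.2 mm over 3852 years gives 167.2 / 3852 ≈ 0.043 mm/yr.
Specimen B: 398.7 mm / 0.043 mm per year = 9272.09 years; at 2 years per growth lamina that is 9272.09 / 2 ≈ 4636 growth laminae.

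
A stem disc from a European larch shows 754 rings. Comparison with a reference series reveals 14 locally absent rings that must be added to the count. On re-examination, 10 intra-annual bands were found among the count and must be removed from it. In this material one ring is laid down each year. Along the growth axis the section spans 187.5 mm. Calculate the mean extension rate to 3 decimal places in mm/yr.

0.247 mm/yr

After corrections the count is 754 − 10 + 14 = 758 rings.
187.5 mm over 758 years gives 187.5 / 758 ≈ 0.247 mm/yr.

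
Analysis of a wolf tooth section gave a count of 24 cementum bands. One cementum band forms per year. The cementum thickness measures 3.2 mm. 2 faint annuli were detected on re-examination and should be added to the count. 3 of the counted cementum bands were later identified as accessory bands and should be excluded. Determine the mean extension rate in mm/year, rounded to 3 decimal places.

Adjusted count: 24 − 3 + 2 = 23 cementum bands.
Extension rate ≈ 3.2 / 23 = 0.139 mm/year.

0.139 mm/year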